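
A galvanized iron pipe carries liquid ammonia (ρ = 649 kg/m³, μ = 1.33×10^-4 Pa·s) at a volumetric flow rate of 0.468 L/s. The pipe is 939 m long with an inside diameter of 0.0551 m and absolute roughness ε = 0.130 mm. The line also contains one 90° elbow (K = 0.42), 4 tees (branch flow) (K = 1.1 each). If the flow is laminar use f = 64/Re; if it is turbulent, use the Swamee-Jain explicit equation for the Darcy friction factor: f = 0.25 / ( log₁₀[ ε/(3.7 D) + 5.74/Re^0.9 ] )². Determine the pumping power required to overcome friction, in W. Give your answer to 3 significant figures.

P ≈ 2.77 W

Q = 0.468 L/s = 0.468/1000 = 0.000468 m³/s.
Cross-sectional area A = πD²/4 = π(0.0551)²/4 = 0.002384 m²; mean velocity V = Q/A = 0.000468/0.002384 = 0.1963 m/s.
Reynolds number Re = ρVD/μ = 649 · 0.1963 · 0.0551 / 0.000133 = 5.277e+04.
Re > 4000 → turbulent. Relative roughness ε/D = 0.00013/0.0551 = 0.00236. Swamee-Jain: f = 0.25/(log₁₀[0.00236/3.7 + 5.74/5.277e+04^0.9])² = 0.25/(log₁₀[0.000638 + 0.000323])² = 0.25/(-3.018)² = 0.02746.
Total minor-loss coefficient ΣK = 1·0.42 + 4·1.1 = 4.82.
ΔP = [f·L/D + ΣK]·(ρV²/2) = [0.02746·939/0.0551 + 4.82]·(649·0.1963²/2) = [467.9 + 4.82]·12.5 = 5909 Pa.
Pumping power P = QΔP = 0.000468·5909 = 2.765 W = 2.77 W.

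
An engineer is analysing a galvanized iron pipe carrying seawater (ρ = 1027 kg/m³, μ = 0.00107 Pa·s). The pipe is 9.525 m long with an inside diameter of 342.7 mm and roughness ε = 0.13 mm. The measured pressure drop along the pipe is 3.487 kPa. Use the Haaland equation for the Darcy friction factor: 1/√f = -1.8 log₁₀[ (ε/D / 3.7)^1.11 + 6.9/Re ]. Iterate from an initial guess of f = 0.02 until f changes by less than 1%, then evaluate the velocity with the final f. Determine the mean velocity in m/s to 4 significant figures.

Rearranging Darcy-Weisbach: V = √(2·ΔP·D/(f·L·ρ)). With ε/D = 0.00013/0.3427 = 0.000379, iterate starting from f = 0.02:
  f = 0.02 → V = √(2·3487·0.3427/(0.02·9.525·1027)) = 3.495 m/s; Re = ρVD/μ = 1.15e+06; f → 0.01621
  f = 0.01621 → V = 3.882 m/s; Re = 1.277e+06; f → 0.01617
Converged (Δf/f < 1%). With the final f = 0.01617: V = √(2·3487·0.3427/(0.01617·9.525·1027)) = 3.887 m/s.

V ≈ 3.887 m/s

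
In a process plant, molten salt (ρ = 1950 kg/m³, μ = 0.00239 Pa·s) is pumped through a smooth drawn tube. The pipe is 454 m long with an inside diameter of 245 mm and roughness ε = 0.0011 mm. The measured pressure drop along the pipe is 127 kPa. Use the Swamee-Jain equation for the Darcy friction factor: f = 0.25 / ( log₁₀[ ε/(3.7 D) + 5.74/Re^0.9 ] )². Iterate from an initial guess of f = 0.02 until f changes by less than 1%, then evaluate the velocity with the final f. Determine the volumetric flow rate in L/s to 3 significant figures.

Rearranging Darcy-Weisbach: V = √(2·ΔP·D/(f·L·ρ)). With ε/D = 1.1e-06/0.245 = 4.49e-06, iterate starting from f = 0.02:
  f = 0.02 → V = √(2·1.27e+05·0.245/(0.02·454·1950)) = 1.875 m/s; Re = ρVD/μ = 3.748e+05; f → 0.01385
  f = 0.01385 → V = 2.253 m/s; Re = 4.503e+05; f → 0.01341
  f = 0.01341 → V = 2.29 m/s; Re = 4.577e+05; f → 0.01337
Converged (Δf/f < 1%). With the final f = 0.01337: V = √(2·1.27e+05·0.245/(0.01337·454·1950)) = 2.293 m/s.
Q = V·A = 2.293·(π/4·0.245²) = 0.1081 m³/s = 108 L/s.

Q ≈ 108 L/s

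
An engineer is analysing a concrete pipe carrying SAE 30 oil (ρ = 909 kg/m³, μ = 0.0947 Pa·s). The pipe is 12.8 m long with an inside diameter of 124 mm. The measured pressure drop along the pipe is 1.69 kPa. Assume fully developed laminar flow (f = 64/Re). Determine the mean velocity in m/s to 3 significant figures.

V ≈ 0.670 m/s

For laminar flow, f = 64/Re with Re = ρVD/μ, so Darcy-Weisbach reduces to ΔP = 32μLV/D². Solving for V: V = ΔP·D²/(32μL) = 1690·(0.124)²/(32·0.0947·12.8) = 0.6699 m/s.
Check: Re = ρVD/μ = 909·0.6699·0.124/0.0947 = 797.4 < 2300, so the laminar assumption holds.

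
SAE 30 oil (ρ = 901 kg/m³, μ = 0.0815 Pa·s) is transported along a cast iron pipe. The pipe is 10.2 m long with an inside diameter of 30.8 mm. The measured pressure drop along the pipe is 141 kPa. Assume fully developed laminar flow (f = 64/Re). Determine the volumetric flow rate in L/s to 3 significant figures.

Q ≈ 3.75 L/s

For laminar flow, f = 64/Re with Re = ρVD/μ, so Darcy-Weisbach reduces to ΔP = 32μLV/D². Solving for V: V = ΔP·D²/(32μL) = 1.41e+05·(0.0308)²/(32·0.0815·10.2) = 5.028 m/s.
Check: Re = ρVD/μ = 901·5.028·0.0308/0.0815 = 1712 < 2300, so the laminar assumption holds.
Q = V·A = 5.028·(π/4·0.0308²) = 0.003746 m³/s = 3.75 L/s.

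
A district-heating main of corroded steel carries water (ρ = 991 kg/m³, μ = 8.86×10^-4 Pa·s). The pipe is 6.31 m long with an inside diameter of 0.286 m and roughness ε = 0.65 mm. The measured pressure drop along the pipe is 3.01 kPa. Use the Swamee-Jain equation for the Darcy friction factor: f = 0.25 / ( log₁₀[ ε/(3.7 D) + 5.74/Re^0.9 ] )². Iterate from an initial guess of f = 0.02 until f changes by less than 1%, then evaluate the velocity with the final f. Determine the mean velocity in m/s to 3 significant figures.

Rearranging Darcy-Weisbach: V = √(2·ΔP·D/(f·L·ρ)). With ε/D = 0.00065/0.286 = 0.00227, iterate starting from f = 0.02:
  f = 0.02 → V = √(2·3010·0.286/(0.02·6.31·991)) = 3.71 m/s; Re = ρVD/μ = 1.187e+06; f → 0.02444
  f = 0.02444 → V = 3.356 m/s; Re = 1.074e+06; f → 0.02446
Converged (Δf/f < 1%). With the final f = 0.02446: V = √(2·3010·0.286/(0.02446·6.31·991)) = 3.355 m/s.

V ≈ 3.35 m/s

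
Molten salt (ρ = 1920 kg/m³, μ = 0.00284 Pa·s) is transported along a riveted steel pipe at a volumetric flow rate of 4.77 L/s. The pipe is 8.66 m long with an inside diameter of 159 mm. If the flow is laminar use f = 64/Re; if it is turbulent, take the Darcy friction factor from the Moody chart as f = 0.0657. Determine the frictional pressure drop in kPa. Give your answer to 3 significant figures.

Q = 4.77 L/s = 4.77/1000 = 0.00477 m³/s.
Cross-sectional area A = πD²/4 = π(0.159)²/4 = 0.01986 m²; mean velocity V = Q/A = 0.00477/0.01986 = 0.2402 m/s.
Reynolds number Re = ρVD/μ = 1920 · 0.2402 · 0.159 / 0.00284 = 2.582e+04.
Re > 4000 → turbulent; use the Moody-chart value f = 0.0657.
Darcy-Weisbach: ΔP = f(L/D)(ρV²/2) = 0.0657·(8.66/0.159)·(1920·0.2402²/2) = 0.0657·54.47·55.4 = 198.3 Pa.
ΔP = 198.3 Pa = 0.198 kPa.

ΔP ≈ 0.198 kPa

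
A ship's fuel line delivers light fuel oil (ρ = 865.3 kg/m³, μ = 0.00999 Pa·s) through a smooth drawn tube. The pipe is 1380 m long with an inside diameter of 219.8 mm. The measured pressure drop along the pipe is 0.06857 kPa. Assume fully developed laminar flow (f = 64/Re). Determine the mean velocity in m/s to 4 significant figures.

V ≈ 0.007509 m/s

For laminar flow, f = 64/Re with Re = ρVD/μ, so Darcy-Weisbach reduces to ΔP = 32μLV/D². Solving for V: V = ΔP·D²/(32μL) = 68.57·(0.2198)²/(32·0.00999·1380) = 0.007509 m/s.
Check: Re = ρVD/μ = 865.3·0.007509·0.2198/0.00999 = 143 < 2300, so the laminar assumption holds.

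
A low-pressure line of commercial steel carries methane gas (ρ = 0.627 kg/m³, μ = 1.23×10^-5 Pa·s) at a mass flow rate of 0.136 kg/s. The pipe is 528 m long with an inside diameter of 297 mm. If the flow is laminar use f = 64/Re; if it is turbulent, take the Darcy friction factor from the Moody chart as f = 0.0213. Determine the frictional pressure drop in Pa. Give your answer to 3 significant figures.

ΔP ≈ 116 Pa

A = πD²/4 = π(0.297)²/4 = 0.06928 m²; mean velocity V = ṁ/(ρA) = 0.136/(0.627 · 0.06928) = 3.131 m/s.
Reynolds number Re = ρVD/μ = 0.627 · 3.131 · 0.297 / 1.23e-05 = 4.74e+04.
Re > 4000 → turbulent; use the Moody-chart value f = 0.0213.
Darcy-Weisbach: ΔP = f(L/D)(ρV²/2) = 0.0213·(528/0.297)·(0.627·3.131²/2) = 0.0213·1778·3.073 = 116.4 Pa.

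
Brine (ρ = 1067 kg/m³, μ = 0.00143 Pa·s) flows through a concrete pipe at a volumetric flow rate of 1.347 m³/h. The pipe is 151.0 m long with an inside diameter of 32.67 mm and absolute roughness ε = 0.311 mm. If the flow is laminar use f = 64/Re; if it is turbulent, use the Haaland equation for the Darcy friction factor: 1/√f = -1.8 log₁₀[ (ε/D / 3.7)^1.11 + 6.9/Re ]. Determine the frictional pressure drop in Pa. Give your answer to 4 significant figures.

ΔP ≈ 20710 Pa

Q = 1.347 m³/h = 1.347/3600 = 0.0003742 m³/s.
Cross-sectional area A = πD²/4 = π(0.03267)²/4 = 0.0008383 m²; mean velocity V = Q/A = 0.0003742/0.0008383 = 0.4464 m/s.
Reynolds number Re = ρVD/μ = 1067 · 0.4464 · 0.03267 / 0.00143 = 1.088e+04.
Re > 4000 → turbulent. Relative roughness ε/D = 0.000311/0.03267 = 0.00952. Haaland: 1/√f = -1.8 log₁₀[(0.00952/3.7)^1.11 + 6.9/1.088e+04] = -1.8 log₁₀[0.00134 + 0.000634] = 4.87, so f = 0.04216.
Darcy-Weisbach: ΔP = f(L/D)(ρV²/2) = 0.04216·(151/0.03267)·(1067·0.4464²/2) = 0.04216·4622·106.3 = 2.071e+04 Pa.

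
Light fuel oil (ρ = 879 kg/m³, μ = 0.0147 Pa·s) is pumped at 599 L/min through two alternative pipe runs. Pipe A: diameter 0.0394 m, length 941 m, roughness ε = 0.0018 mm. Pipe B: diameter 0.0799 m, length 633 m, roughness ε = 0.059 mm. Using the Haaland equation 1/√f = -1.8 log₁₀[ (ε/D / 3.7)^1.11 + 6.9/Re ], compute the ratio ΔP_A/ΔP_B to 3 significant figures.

ΔP_A/ΔP_B ≈ 41.2

Pipe A: V = Q/A = 0.009983/0.001219 = 8.188 m/s; Re = 1.929e+04; ε/D = 4.57e-05; Haaland → f = 0.02605; ΔP_A = f(L/D)(ρV²/2) = 1.833e+07 Pa.
Pipe B: V = Q/A = 0.009983/0.005014 = 1.991 m/s; Re = 9513; ε/D = 0.000738; Haaland → f = 0.03222; ΔP_B = f(L/D)(ρV²/2) = 4.448e+05 Pa.
ΔP_A/ΔP_B = 1.833e+07/4.448e+05 = 41.2.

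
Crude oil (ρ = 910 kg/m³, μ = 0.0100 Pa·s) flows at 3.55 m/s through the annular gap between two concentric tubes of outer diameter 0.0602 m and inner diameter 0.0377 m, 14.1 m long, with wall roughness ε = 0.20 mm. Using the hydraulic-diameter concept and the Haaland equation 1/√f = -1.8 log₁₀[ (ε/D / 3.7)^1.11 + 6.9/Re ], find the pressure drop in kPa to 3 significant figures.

ΔP ≈ 157 kPa

Hydraulic diameter D_h = 4A/P = D_o - D_i = 0.0602 - 0.0377 = 0.0225 m.
Re = ρVD_h/μ = 910·3.55·0.0225/0.01 = 7269.
ε/D_h = 0.0002/0.0225 = 0.00889; Haaland gives 1/√f = -1.8 log₁₀[0.00124+0.000949] = 4.788, so f = 0.04361.
ΔP = f(L/D_h)(ρV²/2) = 0.04361·14.1/0.0225·5734 = 1.567e+05 Pa.
ΔP = 157 kPa.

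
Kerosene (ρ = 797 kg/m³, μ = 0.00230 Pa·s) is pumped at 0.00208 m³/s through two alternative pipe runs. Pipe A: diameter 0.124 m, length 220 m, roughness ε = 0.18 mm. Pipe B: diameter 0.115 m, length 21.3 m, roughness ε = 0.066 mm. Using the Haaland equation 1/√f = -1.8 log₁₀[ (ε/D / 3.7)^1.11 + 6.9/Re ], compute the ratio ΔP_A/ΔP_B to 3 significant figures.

Pipe A: V = Q/A = 0.00208/0.01208 = 0.1722 m/s; Re = 7401; ε/D = 0.00145; Haaland → f = 0.03524; ΔP_A = f(L/D)(ρV²/2) = 739.1 Pa.
Pipe B: V = Q/A = 0.00208/0.01039 = 0.2003 m/s; Re = 7980; ε/D = 0.000574; Haaland → f = 0.03352; ΔP_B = f(L/D)(ρV²/2) = 99.21 Pa.
ΔP_A/ΔP_B = 739.1/99.21 = 7.45.

ΔP_A/ΔP_B ≈ 7.45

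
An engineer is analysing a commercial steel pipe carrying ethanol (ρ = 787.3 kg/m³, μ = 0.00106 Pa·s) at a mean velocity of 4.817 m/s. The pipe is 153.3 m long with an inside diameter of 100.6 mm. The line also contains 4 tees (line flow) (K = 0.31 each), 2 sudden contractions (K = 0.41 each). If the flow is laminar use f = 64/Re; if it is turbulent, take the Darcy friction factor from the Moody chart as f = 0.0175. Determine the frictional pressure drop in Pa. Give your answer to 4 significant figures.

ΔP ≈ 262400 Pa

Reynolds number Re = ρVD/μ = 787.3 · 4.817 · 0.1006 / 0.00106 = 3.599e+05.
Re > 4000 → turbulent; use the Moody-chart value f = 0.0175.
Total minor-loss coefficient ΣK = 4·0.31 + 2·0.41 = 2.06.
ΔP = [f·L/D + ΣK]·(ρV²/2) = [0.0175·153.3/0.1006 + 2.06]·(787.3·4.817²/2) = [26.67 + 2.06]·9134 = 2.624e+05 Pa.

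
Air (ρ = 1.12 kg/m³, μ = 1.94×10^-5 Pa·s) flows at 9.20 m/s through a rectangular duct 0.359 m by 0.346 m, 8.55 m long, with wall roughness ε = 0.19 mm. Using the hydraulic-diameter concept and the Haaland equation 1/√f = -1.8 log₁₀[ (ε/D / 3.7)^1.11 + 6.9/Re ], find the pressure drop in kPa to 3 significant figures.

ΔP ≈ 0.0218 kPa

Hydraulic diameter D_h = 4A/P = 4·(0.359·0.346)/(2·(0.359+0.346)) = 0.4969/1.41 = 0.3524 m.
Re = ρVD_h/μ = 1.12·9.2·0.3524/1.94e-05 = 1.872e+05.
ε/D_h = 0.00019/0.3524 = 0.000539; Haaland gives 1/√f = -1.8 log₁₀[5.51e-05+3.69e-05] = 7.265, so f = 0.01895.
ΔP = f(L/D_h)(ρV²/2) = 0.01895·8.55/0.3524·47.4 = 21.79 Pa.
ΔP = 0.0218 kPa.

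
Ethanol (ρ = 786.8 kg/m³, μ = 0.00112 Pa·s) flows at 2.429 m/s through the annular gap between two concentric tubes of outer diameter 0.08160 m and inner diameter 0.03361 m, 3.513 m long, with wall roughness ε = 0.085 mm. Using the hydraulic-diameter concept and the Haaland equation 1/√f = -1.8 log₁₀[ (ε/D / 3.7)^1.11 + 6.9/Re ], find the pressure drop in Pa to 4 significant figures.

ΔP ≈ 4193 Pa

Hydraulic diameter D_h = 4A/P = D_o - D_i = 0.0816 - 0.03361 = 0.04799 m.
Re = ρVD_h/μ = 786.8·2.429·0.04799/0.00112 = 8.189e+04.
ε/D_h = 8.5e-05/0.04799 = 0.00177; Haaland gives 1/√f = -1.8 log₁₀[0.000206+8.43e-05] = 6.366, so f = 0.02468.
ΔP = f(L/D_h)(ρV²/2) = 0.02468·3.513/0.04799·2321 = 4193 Pa.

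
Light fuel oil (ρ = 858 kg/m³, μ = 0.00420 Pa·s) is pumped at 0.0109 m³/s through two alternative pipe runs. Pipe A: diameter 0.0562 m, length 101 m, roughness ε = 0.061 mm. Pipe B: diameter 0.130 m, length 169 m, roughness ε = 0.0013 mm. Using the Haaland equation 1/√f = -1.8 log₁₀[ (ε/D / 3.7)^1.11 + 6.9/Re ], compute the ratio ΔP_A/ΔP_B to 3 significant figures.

Pipe A: V = Q/A = 0.0109/0.002481 = 4.394 m/s; Re = 5.045e+04; ε/D = 0.00109; Haaland → f = 0.02394; ΔP_A = f(L/D)(ρV²/2) = 3.564e+05 Pa.
Pipe B: V = Q/A = 0.0109/0.01327 = 0.8212 m/s; Re = 2.181e+04; ε/D = 1e-05; Haaland → f = 0.02521; ΔP_B = f(L/D)(ρV²/2) = 9482 Pa.
ΔP_A/ΔP_B = 3.564e+05/9482 = 37.6.

ΔP_A/ΔP_B ≈ 37.6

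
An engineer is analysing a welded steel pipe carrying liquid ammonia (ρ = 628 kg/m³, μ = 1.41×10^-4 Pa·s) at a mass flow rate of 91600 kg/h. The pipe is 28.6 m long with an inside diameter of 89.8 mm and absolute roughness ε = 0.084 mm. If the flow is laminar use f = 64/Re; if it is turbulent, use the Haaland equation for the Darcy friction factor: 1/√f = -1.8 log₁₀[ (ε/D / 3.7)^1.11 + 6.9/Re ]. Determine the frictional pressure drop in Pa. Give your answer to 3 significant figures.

ṁ = 91600 kg/h = 91600/3600 = 25.44 kg/s.
A = πD²/4 = π(0.0898)²/4 = 0.006333 m²; mean velocity V = ṁ/(ρA) = 25.44/(628 · 0.006333) = 6.397 m/s.
Reynolds number Re = ρVD/μ = 628 · 6.397 · 0.0898 / 0.000141 = 2.559e+06.
Re > 4000 → turbulent. Relative roughness ε/D = 8.4e-05/0.0898 = 0.000935. Haaland: 1/√f = -1.8 log₁₀[(0.000935/3.7)^1.11 + 6.9/2.559e+06] = -1.8 log₁₀[0.000102 + 2.7e-06] = 7.167, so f = 0.01947.
Darcy-Weisbach: ΔP = f(L/D)(ρV²/2) = 0.01947·(28.6/0.0898)·(628·6.397²/2) = 0.01947·318.5·1.285e+04 = 7.968e+04 Pa.

ΔP ≈ 79700 Pa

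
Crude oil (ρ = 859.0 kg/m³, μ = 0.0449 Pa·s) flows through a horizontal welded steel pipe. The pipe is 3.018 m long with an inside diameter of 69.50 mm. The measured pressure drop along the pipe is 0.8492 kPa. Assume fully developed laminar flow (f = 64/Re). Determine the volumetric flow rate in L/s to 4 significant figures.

Q ≈ 3.589 L/s

For laminar flow, f = 64/Re with Re = ρVD/μ, so Darcy-Weisbach reduces to ΔP = 32μLV/D². Solving for V: V = ΔP·D²/(32μL) = 849.2·(0.0695)²/(32·0.0449·3.018) = 0.9459 m/s.
Check: Re = ρVD/μ = 859·0.9459·0.0695/0.0449 = 1258 < 2300, so the laminar assumption holds.
Q = V·A = 0.9459·(π/4·0.0695²) = 0.003589 m³/s = 3.589 L/s.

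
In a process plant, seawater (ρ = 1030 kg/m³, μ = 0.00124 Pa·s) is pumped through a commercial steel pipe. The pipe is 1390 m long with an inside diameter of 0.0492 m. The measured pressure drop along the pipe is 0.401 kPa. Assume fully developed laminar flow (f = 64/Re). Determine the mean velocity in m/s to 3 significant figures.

For laminar flow, f = 64/Re with Re = ρVD/μ, so Darcy-Weisbach reduces to ΔP = 32μLV/D². Solving for V: V = ΔP·D²/(32μL) = 401·(0.0492)²/(32·0.00124·1390) = 0.0176 m/s.
Check: Re = ρVD/μ = 1030·0.0176·0.0492/0.00124 = 719.2 < 2300, so the laminar assumption holds.

V ≈ 0.0176 m/s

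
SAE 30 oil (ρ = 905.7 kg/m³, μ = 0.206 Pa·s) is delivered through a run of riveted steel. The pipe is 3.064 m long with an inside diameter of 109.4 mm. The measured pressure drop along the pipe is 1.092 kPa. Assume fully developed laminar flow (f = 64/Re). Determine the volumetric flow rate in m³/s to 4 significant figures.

For laminar flow, f = 64/Re with Re = ρVD/μ, so Darcy-Weisbach reduces to ΔP = 32μLV/D². Solving for V: V = ΔP·D²/(32μL) = 1092·(0.1094)²/(32·0.206·3.064) = 0.6471 m/s.
Check: Re = ρVD/μ = 905.7·0.6471·0.1094/0.206 = 311.2 < 2300, so the laminar assumption holds.
Q = V·A = 0.6471·(π/4·0.1094²) = 0.006082 m³/s = 0.006082 m³/s.

Q ≈ 0.006082 m³/s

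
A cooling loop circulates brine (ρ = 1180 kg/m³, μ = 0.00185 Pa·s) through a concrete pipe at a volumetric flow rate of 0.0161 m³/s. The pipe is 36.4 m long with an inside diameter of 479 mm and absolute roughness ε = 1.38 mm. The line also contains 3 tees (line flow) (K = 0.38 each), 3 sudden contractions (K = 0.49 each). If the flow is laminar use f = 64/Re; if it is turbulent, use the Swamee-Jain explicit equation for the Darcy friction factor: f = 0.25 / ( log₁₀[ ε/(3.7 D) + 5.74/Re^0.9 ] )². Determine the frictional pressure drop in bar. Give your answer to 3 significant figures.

Cross-sectional area A = πD²/4 = π(0.479)²/4 = 0.1802 m²; mean velocity V = Q/A = 0.0161/0.1802 = 0.08934 m/s.
Reynolds number Re = ρVD/μ = 1180 · 0.08934 · 0.479 / 0.00185 = 2.73e+04.
Re > 4000 → turbulent. Relative roughness ε/D = 0.00138/0.479 = 0.00288. Swamee-Jain: f = 0.25/(log₁₀[0.00288/3.7 + 5.74/2.73e+04^0.9])² = 0.25/(log₁₀[0.000779 + 0.000584])² = 0.25/(-2.866)² = 0.03044.
Total minor-loss coefficient ΣK = 3·0.38 + 3·0.49 = 2.61.
ΔP = [f·L/D + ΣK]·(ρV²/2) = [0.03044·36.4/0.479 + 2.61]·(1180·0.08934²/2) = [2.314 + 2.61]·4.71 = 23.19 Pa.
ΔP = 23.19 Pa = 2.32×10^-4 bar.

ΔP ≈ 2.32×10^-4 bar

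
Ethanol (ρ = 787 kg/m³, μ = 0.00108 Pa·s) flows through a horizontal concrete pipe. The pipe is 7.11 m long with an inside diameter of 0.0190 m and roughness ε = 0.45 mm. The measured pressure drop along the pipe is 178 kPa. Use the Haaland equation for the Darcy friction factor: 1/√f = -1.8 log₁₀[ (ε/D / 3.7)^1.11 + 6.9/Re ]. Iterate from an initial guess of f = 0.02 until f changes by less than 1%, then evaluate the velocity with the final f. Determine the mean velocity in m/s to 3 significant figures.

V ≈ 4.80 m/s

Rearranging Darcy-Weisbach: V = √(2·ΔP·D/(f·L·ρ)). With ε/D = 0.00045/0.019 = 0.0237, iterate starting from f = 0.02:
  f = 0.02 → V = √(2·1.78e+05·0.019/(0.02·7.11·787)) = 7.774 m/s; Re = ρVD/μ = 1.076e+05; f → 0.05237
  f = 0.05237 → V = 4.804 m/s; Re = 6.652e+04; f → 0.05257
Converged (Δf/f < 1%). With the final f = 0.05257: V = √(2·1.78e+05·0.019/(0.05257·7.11·787)) = 4.795 m/s.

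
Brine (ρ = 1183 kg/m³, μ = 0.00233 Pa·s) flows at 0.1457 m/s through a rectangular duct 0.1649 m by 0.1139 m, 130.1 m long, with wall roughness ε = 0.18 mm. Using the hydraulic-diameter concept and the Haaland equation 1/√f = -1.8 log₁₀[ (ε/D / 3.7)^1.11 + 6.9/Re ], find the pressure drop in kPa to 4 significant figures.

Hydraulic diameter D_h = 4A/P = 4·(0.1649·0.1139)/(2·(0.1649+0.1139)) = 0.07513/0.5576 = 0.1347 m.
Re = ρVD_h/μ = 1183·0.1457·0.1347/0.00233 = 9967.
ε/D_h = 0.00018/0.1347 = 0.00134; Haaland gives 1/√f = -1.8 log₁₀[0.000151+0.000692] = 5.533, so f = 0.03266.
ΔP = f(L/D_h)(ρV²/2) = 0.03266·130.1/0.1347·12.56 = 396 Pa.
ΔP = 0.3960 kPa.

ΔP ≈ 0.3960 kPa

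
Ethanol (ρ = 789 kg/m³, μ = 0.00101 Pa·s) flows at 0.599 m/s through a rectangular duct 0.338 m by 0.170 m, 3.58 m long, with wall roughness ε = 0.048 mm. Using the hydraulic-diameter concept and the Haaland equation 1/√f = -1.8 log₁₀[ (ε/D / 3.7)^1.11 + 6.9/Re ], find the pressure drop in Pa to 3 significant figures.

Hydraulic diameter D_h = 4A/P = 4·(0.338·0.17)/(2·(0.338+0.17)) = 0.2298/1.016 = 0.2262 m.
Re = ρVD_h/μ = 789·0.599·0.2262/0.00101 = 1.059e+05.
ε/D_h = 4.8e-05/0.2262 = 0.000212; Haaland gives 1/√f = -1.8 log₁₀[1.96e-05+6.52e-05] = 7.329, so f = 0.01862.
ΔP = f(L/D_h)(ρV²/2) = 0.01862·3.58/0.2262·141.5 = 41.7 Pa.

ΔP ≈ 41.7 Pa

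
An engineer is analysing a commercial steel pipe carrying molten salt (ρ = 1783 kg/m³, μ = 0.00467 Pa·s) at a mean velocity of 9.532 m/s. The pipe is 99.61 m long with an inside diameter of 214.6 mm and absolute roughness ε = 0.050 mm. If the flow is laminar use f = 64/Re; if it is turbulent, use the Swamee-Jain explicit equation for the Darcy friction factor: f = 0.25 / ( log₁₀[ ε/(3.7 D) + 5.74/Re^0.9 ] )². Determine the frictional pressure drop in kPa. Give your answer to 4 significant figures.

ΔP ≈ 576.3 kPa

Reynolds number Re = ρVD/μ = 1783 · 9.532 · 0.2146 / 0.00467 = 7.81e+05.
Re > 4000 → turbulent. Relative roughness ε/D = 5e-05/0.2146 = 0.000233. Swamee-Jain: f = 0.25/(log₁₀[0.000233/3.7 + 5.74/7.81e+05^0.9])² = 0.25/(log₁₀[6.3e-05 + 2.85e-05])² = 0.25/(-4.039)² = 0.01533.
Darcy-Weisbach: ΔP = f(L/D)(ρV²/2) = 0.01533·(99.61/0.2146)·(1783·9.532²/2) = 0.01533·464.2·8.1e+04 = 5.763e+05 Pa.
ΔP = 5.763e+05 Pa = 576.3 kPa.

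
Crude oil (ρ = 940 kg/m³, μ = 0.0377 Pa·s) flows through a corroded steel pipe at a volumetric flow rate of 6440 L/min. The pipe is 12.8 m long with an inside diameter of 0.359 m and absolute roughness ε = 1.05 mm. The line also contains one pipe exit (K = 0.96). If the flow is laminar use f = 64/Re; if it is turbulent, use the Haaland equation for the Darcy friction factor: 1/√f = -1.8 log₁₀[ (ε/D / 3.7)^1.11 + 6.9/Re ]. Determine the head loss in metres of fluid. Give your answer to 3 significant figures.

h_f ≈ 0.127 m

Q = 6440 L/min = 6440/60000 = 0.1073 m³/s.
Cross-sectional area A = πD²/4 = π(0.359)²/4 = 0.1012 m²; mean velocity V = Q/A = 0.1073/0.1012 = 1.06 m/s.
Reynolds number Re = ρVD/μ = 940 · 1.06 · 0.359 / 0.0377 = 9492.
Re > 4000 → turbulent. Relative roughness ε/D = 0.00105/0.359 = 0.00292. Haaland: 1/√f = -1.8 log₁₀[(0.00292/3.7)^1.11 + 6.9/9492] = -1.8 log₁₀[0.00036 + 0.000727] = 5.335, so f = 0.03514.
Total minor-loss coefficient ΣK = 1·0.96 = 0.96.
ΔP = [f·L/D + ΣK]·(ρV²/2) = [0.03514·12.8/0.359 + 0.96]·(940·1.06²/2) = [1.253 + 0.96]·528.5 = 1169 Pa.
Head loss h_f = ΔP/(ρg) = 1169/(940·9.81) = 0.127 m.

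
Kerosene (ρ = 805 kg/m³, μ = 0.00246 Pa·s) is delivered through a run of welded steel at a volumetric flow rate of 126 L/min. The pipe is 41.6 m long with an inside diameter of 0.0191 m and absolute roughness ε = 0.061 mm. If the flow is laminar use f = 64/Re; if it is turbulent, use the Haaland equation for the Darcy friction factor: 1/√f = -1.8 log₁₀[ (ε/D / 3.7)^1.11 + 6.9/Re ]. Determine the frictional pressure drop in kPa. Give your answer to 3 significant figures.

ΔP ≈ 1370 kPa

Q = 126 L/min = 126/60000 = 0.0021 m³/s.
Cross-sectional area A = πD²/4 = π(0.0191)²/4 = 0.0002865 m²; mean velocity V = Q/A = 0.0021/0.0002865 = 7.329 m/s.
Reynolds number Re = ρVD/μ = 805 · 7.329 · 0.0191 / 0.00246 = 4.581e+04.
Re > 4000 → turbulent. Relative roughness ε/D = 6.1e-05/0.0191 = 0.00319. Haaland: 1/√f = -1.8 log₁₀[(0.00319/3.7)^1.11 + 6.9/4.581e+04] = -1.8 log₁₀[0.000397 + 0.000151] = 5.87, so f = 0.02902.
Darcy-Weisbach: ΔP = f(L/D)(ρV²/2) = 0.02902·(41.6/0.0191)·(805·7.329²/2) = 0.02902·2178·2.162e+04 = 1.367e+06 Pa.
ΔP = 1.367e+06 Pa = 1370 kPa.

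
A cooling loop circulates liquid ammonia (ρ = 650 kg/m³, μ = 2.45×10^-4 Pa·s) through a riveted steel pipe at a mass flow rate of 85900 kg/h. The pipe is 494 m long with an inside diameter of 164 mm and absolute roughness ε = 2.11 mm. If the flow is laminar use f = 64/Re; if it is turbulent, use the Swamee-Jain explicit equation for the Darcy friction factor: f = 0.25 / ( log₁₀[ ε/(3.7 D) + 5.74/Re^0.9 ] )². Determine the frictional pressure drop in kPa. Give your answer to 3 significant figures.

ṁ = 85900 kg/h = 85900/3600 = 23.86 kg/s.
A = πD²/4 = π(0.164)²/4 = 0.02112 m²; mean velocity V = ṁ/(ρA) = 23.86/(650 · 0.02112) = 1.738 m/s.
Reynolds number Re = ρVD/μ = 650 · 1.738 · 0.164 / 0.000245 = 7.561e+05.
Re > 4000 → turbulent. Relative roughness ε/D = 0.00211/0.164 = 0.0129. Swamee-Jain: f = 0.25/(log₁₀[0.0129/3.7 + 5.74/7.561e+05^0.9])² = 0.25/(log₁₀[0.00348 + 2.94e-05])² = 0.25/(-2.455)² = 0.04148.
Darcy-Weisbach: ΔP = f(L/D)(ρV²/2) = 0.04148·(494/0.164)·(650·1.738²/2) = 0.04148·3012·981.5 = 1.226e+05 Pa.
ΔP = 1.226e+05 Pa = 123 kPa.

ΔP ≈ 123 kPa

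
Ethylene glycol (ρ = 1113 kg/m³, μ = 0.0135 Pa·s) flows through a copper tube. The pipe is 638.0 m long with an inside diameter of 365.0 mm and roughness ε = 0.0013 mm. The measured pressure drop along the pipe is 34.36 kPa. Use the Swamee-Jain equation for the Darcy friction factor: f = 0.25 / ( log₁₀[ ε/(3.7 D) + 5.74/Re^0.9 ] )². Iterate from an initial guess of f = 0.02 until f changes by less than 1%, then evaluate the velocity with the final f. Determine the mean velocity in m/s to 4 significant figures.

Rearranging Darcy-Weisbach: V = √(2·ΔP·D/(f·L·ρ)). With ε/D = 1.3e-06/0.365 = 3.56e-06, iterate starting from f = 0.02:
  f = 0.02 → V = √(2·3.436e+04·0.365/(0.02·638·1113)) = 1.329 m/s; Re = ρVD/μ = 3.999e+04; f → 0.02186
  f = 0.02186 → V = 1.271 m/s; Re = 3.825e+04; f → 0.02208
  f = 0.02208 → V = 1.265 m/s; Re = 3.806e+04; f → 0.02211
Converged (Δf/f < 1%). With the final f = 0.02211: V = √(2·3.436e+04·0.365/(0.02211·638·1113)) = 1.264 m/s.

V ≈ 1.264 m/s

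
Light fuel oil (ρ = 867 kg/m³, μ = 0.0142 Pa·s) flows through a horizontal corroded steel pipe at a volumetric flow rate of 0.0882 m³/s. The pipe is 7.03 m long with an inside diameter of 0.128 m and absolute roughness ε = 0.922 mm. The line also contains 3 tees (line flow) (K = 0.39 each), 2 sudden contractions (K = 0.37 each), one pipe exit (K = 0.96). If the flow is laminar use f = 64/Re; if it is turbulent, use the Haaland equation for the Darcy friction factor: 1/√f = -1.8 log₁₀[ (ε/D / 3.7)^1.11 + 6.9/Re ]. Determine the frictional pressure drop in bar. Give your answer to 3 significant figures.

Cross-sectional area A = πD²/4 = π(0.128)²/4 = 0.01287 m²; mean velocity V = Q/A = 0.0882/0.01287 = 6.854 m/s.
Reynolds number Re = ρVD/μ = 867 · 6.854 · 0.128 / 0.0142 = 5.357e+04.
Re > 4000 → turbulent. Relative roughness ε/D = 0.000922/0.128 = 0.0072. Haaland: 1/√f = -1.8 log₁₀[(0.0072/3.7)^1.11 + 6.9/5.357e+04] = -1.8 log₁₀[0.00098 + 0.000129] = 5.319, so f = 0.03534.
Total minor-loss coefficient ΣK = 3·0.39 + 2·0.37 + 1·0.96 = 2.87.
ΔP = [f·L/D + ΣK]·(ρV²/2) = [0.03534·7.03/0.128 + 2.87]·(867·6.854²/2) = [1.941 + 2.87]·2.037e+04 = 9.798e+04 Pa.
ΔP = 9.798e+04 Pa = 0.980 bar.

ΔP ≈ 0.980 bar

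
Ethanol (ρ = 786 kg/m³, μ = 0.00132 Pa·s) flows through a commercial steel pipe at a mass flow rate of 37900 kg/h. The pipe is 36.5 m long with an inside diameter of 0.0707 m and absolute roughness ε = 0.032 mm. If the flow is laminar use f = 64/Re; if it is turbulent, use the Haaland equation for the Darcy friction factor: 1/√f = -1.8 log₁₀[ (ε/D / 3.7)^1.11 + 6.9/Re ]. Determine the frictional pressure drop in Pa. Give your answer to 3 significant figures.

ΔP ≈ 44900 Pa

ṁ = 37900 kg/h = 37900/3600 = 10.53 kg/s.
A = πD²/4 = π(0.0707)²/4 = 0.003926 m²; mean velocity V = ṁ/(ρA) = 10.53/(786 · 0.003926) = 3.412 m/s.
Reynolds number Re = ρVD/μ = 786 · 3.412 · 0.0707 / 0.00132 = 1.436e+05.
Re > 4000 → turbulent. Relative roughness ε/D = 3.2e-05/0.0707 = 0.000453. Haaland: 1/√f = -1.8 log₁₀[(0.000453/3.7)^1.11 + 6.9/1.436e+05] = -1.8 log₁₀[4.54e-05 + 4.8e-05] = 7.253, so f = 0.01901.
Darcy-Weisbach: ΔP = f(L/D)(ρV²/2) = 0.01901·(36.5/0.0707)·(786·3.412²/2) = 0.01901·516.3·4575 = 4.49e+04 Pa.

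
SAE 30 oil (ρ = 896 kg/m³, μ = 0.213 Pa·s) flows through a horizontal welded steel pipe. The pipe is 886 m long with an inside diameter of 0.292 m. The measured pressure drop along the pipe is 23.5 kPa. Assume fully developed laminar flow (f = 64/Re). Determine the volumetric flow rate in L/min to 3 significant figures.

For laminar flow, f = 64/Re with Re = ρVD/μ, so Darcy-Weisbach reduces to ΔP = 32μLV/D². Solving for V: V = ΔP·D²/(32μL) = 2.35e+04·(0.292)²/(32·0.213·886) = 0.3318 m/s.
Check: Re = ρVD/μ = 896·0.3318·0.292/0.213 = 407.6 < 2300, so the laminar assumption holds.
Q = V·A = 0.3318·(π/4·0.292²) = 0.02222 m³/s = 1330 L/min.

Q ≈ 1330 L/min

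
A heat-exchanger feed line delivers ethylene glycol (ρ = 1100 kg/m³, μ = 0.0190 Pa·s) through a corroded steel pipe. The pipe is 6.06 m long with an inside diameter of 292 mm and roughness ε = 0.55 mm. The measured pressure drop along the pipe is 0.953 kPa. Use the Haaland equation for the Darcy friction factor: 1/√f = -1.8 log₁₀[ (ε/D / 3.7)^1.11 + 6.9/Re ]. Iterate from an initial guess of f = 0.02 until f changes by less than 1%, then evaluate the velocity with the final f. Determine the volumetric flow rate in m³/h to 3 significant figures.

Rearranging Darcy-Weisbach: V = √(2·ΔP·D/(f·L·ρ)). With ε/D = 0.00055/0.292 = 0.00188, iterate starting from f = 0.02:
  f = 0.02 → V = √(2·953·0.292/(0.02·6.06·1100)) = 2.043 m/s; Re = ρVD/μ = 3.454e+04; f → 0.02708
  f = 0.02708 → V = 1.756 m/s; Re = 2.968e+04; f → 0.02761
  f = 0.02761 → V = 1.739 m/s; Re = 2.94e+04; f → 0.02765
Converged (Δf/f < 1%). With the final f = 0.02765: V = √(2·953·0.292/(0.02765·6.06·1100)) = 1.738 m/s.
Q = V·A = 1.738·(π/4·0.292²) = 0.1164 m³/s = 419 m³/h.

Q ≈ 419 m³/h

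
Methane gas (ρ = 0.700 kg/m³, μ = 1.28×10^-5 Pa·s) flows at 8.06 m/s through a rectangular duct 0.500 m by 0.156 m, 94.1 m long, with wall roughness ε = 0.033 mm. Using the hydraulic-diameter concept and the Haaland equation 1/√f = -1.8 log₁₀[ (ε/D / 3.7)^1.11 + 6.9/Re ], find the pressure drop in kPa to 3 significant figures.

ΔP ≈ 0.165 kPa

Hydraulic diameter D_h = 4A/P = 4·(0.5·0.156)/(2·(0.5+0.156)) = 0.312/1.312 = 0.2378 m.
Re = ρVD_h/μ = 0.7·8.06·0.2378/1.28e-05 = 1.048e+05.
ε/D_h = 3.3e-05/0.2378 = 0.000139; Haaland gives 1/√f = -1.8 log₁₀[1.22e-05+6.58e-05] = 7.394, so f = 0.01829.
ΔP = f(L/D_h)(ρV²/2) = 0.01829·94.1/0.2378·22.74 = 164.6 Pa.
ΔP = 0.165 kPa.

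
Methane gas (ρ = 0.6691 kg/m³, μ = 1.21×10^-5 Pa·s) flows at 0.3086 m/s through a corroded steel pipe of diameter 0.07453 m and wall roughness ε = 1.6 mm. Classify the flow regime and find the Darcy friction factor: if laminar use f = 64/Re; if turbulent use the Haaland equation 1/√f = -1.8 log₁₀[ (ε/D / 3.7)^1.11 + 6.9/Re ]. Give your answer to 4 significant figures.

Re = ρVD/μ = 0.6691·0.3086·0.07453/1.21e-05 = 1272.
Re < 2300 → laminar, so f = 64/Re = 0.05032 (roughness is irrelevant in laminar flow).

f ≈ 0.05032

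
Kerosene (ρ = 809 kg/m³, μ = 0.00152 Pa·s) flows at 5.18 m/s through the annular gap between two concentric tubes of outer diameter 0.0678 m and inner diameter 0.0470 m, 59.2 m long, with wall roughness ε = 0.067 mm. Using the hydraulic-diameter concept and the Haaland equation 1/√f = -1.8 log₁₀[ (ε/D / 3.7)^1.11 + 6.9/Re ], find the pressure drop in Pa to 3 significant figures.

ΔP ≈ 885000 Pa

Hydraulic diameter D_h = 4A/P = D_o - D_i = 0.0678 - 0.047 = 0.0208 m.
Re = ρVD_h/μ = 809·5.18·0.0208/0.00152 = 5.735e+04.
ε/D_h = 6.7e-05/0.0208 = 0.00322; Haaland gives 1/√f = -1.8 log₁₀[0.000401+0.00012] = 5.909, so f = 0.02864.
ΔP = f(L/D_h)(ρV²/2) = 0.02864·59.2/0.0208·1.085e+04 = 8.847e+05 Pa.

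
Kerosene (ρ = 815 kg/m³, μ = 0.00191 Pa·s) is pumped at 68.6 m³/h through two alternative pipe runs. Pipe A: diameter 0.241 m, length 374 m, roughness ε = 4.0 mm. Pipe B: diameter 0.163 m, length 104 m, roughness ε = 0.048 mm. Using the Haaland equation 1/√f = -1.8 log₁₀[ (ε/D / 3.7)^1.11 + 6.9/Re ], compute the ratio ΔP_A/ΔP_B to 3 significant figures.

ΔP_A/ΔP_B ≈ 1.14

Pipe A: V = Q/A = 0.01906/0.04562 = 0.4177 m/s; Re = 4.296e+04; ε/D = 0.0166; Haaland → f = 0.0464; ΔP_A = f(L/D)(ρV²/2) = 5120 Pa.
Pipe B: V = Q/A = 0.01906/0.02087 = 0.9132 m/s; Re = 6.351e+04; ε/D = 0.000294; Haaland → f = 0.02067; ΔP_B = f(L/D)(ρV²/2) = 4482 Pa.
ΔP_A/ΔP_B = 5120/4482 = 1.14.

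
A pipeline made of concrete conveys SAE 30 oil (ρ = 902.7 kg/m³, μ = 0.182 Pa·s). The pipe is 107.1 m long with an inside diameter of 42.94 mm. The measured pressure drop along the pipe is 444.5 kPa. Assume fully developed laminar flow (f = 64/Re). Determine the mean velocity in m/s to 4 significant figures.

For laminar flow, f = 64/Re with Re = ρVD/μ, so Darcy-Weisbach reduces to ΔP = 32μLV/D². Solving for V: V = ΔP·D²/(32μL) = 4.445e+05·(0.04294)²/(32·0.182·107.1) = 1.314 m/s.
Check: Re = ρVD/μ = 902.7·1.314·0.04294/0.182 = 279.8 < 2300, so the laminar assumption holds.

V ≈ 1.314 m/s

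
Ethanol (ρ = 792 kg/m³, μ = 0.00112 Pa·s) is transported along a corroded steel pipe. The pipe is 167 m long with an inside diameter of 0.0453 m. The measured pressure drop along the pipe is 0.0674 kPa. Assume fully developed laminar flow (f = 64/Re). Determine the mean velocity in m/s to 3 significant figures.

For laminar flow, f = 64/Re with Re = ρVD/μ, so Darcy-Weisbach reduces to ΔP = 32μLV/D². Solving for V: V = ΔP·D²/(32μL) = 67.4·(0.0453)²/(32·0.00112·167) = 0.02311 m/s.
Check: Re = ρVD/μ = 792·0.02311·0.0453/0.00112 = 740.2 < 2300, so the laminar assumption holds.

V ≈ 0.0231 m/s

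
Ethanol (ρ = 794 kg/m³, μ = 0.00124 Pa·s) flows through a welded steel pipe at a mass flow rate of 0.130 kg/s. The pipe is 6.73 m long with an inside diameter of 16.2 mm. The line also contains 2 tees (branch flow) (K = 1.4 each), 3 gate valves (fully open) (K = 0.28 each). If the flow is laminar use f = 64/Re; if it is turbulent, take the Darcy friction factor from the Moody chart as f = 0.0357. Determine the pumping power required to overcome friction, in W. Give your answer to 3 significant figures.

P ≈ 0.758 W

A = πD²/4 = π(0.0162)²/4 = 0.0002061 m²; mean velocity V = ṁ/(ρA) = 0.13/(794 · 0.0002061) = 0.7943 m/s.
Reynolds number Re = ρVD/μ = 794 · 0.7943 · 0.0162 / 0.00124 = 8240.
Re > 4000 → turbulent; use the Moody-chart value f = 0.0357.
Total minor-loss coefficient ΣK = 2·1.4 + 3·0.28 = 3.64.
ΔP = [f·L/D + ΣK]·(ρV²/2) = [0.0357·6.73/0.0162 + 3.64]·(794·0.7943²/2) = [14.83 + 3.64]·250.5 = 4627 Pa.
Q = ṁ/ρ = 0.13/794 = 0.0001637 m³/s.
Pumping power P = QΔP = 0.0001637·4627 = 0.7575 W = 0.758 W.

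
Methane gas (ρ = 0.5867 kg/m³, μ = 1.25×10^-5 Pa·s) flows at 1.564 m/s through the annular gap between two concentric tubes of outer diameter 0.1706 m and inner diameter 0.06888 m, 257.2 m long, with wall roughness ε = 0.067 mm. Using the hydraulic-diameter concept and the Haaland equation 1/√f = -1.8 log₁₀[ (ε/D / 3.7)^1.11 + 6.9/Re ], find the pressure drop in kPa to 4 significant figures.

Hydraulic diameter D_h = 4A/P = D_o - D_i = 0.1706 - 0.06888 = 0.1017 m.
Re = ρVD_h/μ = 0.5867·1.564·0.1017/1.25e-05 = 7467.
ε/D_h = 6.7e-05/0.1017 = 0.000659; Haaland gives 1/√f = -1.8 log₁₀[6.89e-05+0.000924] = 5.406, so f = 0.03422.
ΔP = f(L/D_h)(ρV²/2) = 0.03422·257.2/0.1017·0.7176 = 62.09 Pa.
ΔP = 0.06209 kPa.

ΔP ≈ 0.06209 kPa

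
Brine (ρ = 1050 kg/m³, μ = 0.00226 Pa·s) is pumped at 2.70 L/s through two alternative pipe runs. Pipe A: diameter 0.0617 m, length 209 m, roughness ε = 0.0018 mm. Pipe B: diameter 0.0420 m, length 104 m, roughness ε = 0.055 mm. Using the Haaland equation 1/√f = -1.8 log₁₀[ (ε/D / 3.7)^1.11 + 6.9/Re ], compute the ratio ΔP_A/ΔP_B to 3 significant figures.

Pipe A: V = Q/A = 0.0027/0.00299 = 0.903 m/s; Re = 2.589e+04; ε/D = 2.92e-05; Haaland → f = 0.02421; ΔP_A = f(L/D)(ρV²/2) = 3.511e+04 Pa.
Pipe B: V = Q/A = 0.0027/0.001385 = 1.949 m/s; Re = 3.803e+04; ε/D = 0.00131; Haaland → f = 0.02545; ΔP_B = f(L/D)(ρV²/2) = 1.256e+05 Pa.
ΔP_A/ΔP_B = 3.511e+04/1.256e+05 = 0.279.

ΔP_A/ΔP_B ≈ 0.279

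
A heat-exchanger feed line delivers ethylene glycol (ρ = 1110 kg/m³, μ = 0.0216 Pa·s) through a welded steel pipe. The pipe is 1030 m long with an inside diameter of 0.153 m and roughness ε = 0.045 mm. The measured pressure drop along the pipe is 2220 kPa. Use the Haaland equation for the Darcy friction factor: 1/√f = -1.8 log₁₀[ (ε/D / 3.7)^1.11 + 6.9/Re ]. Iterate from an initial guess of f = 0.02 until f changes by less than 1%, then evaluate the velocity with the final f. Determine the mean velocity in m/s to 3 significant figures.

Rearranging Darcy-Weisbach: V = √(2·ΔP·D/(f·L·ρ)). With ε/D = 4.5e-05/0.153 = 0.000294, iterate starting from f = 0.02:
  f = 0.02 → V = √(2·2.22e+06·0.153/(0.02·1030·1110)) = 5.451 m/s; Re = ρVD/μ = 4.286e+04; f → 0.02227
  f = 0.02227 → V = 5.166 m/s; Re = 4.062e+04; f → 0.02251
  f = 0.02251 → V = 5.138 m/s; Re = 4.04e+04; f → 0.02253
Converged (Δf/f < 1%). With the final f = 0.02253: V = √(2·2.22e+06·0.153/(0.02253·1030·1110)) = 5.135 m/s.

V ≈ 5.14 m/s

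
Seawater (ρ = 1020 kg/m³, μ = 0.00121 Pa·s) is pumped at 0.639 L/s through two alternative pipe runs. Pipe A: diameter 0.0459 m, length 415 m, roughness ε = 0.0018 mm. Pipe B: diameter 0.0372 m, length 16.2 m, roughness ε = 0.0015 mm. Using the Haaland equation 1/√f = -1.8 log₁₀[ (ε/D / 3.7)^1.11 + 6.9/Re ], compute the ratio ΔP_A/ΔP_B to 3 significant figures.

Pipe A: V = Q/A = 0.000639/0.001655 = 0.3862 m/s; Re = 1.494e+04; ε/D = 3.92e-05; Haaland → f = 0.02779; ΔP_A = f(L/D)(ρV²/2) = 1.911e+04 Pa.
Pipe B: V = Q/A = 0.000639/0.001087 = 0.5879 m/s; Re = 1.844e+04; ε/D = 4.03e-05; Haaland → f = 0.02634; ΔP_B = f(L/D)(ρV²/2) = 2022 Pa.
ΔP_A/ΔP_B = 1.911e+04/2022 = 9.45.

ΔP_A/ΔP_B ≈ 9.45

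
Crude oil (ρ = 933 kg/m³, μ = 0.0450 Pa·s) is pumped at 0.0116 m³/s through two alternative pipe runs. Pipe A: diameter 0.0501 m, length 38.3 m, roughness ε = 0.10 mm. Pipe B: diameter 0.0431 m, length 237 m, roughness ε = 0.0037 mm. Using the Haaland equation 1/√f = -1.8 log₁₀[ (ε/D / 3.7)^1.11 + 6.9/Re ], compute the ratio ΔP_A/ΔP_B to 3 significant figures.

Pipe A: V = Q/A = 0.0116/0.001971 = 5.884 m/s; Re = 6112; ε/D = 0.002; Haaland → f = 0.0376; ΔP_A = f(L/D)(ρV²/2) = 4.643e+05 Pa.
Pipe B: V = Q/A = 0.0116/0.001459 = 7.951 m/s; Re = 7105; ε/D = 8.58e-05; Haaland → f = 0.03408; ΔP_B = f(L/D)(ρV²/2) = 5.526e+06 Pa.
ΔP_A/ΔP_B = 4.643e+05/5.526e+06 = 0.0840.

ΔP_A/ΔP_B ≈ 0.0840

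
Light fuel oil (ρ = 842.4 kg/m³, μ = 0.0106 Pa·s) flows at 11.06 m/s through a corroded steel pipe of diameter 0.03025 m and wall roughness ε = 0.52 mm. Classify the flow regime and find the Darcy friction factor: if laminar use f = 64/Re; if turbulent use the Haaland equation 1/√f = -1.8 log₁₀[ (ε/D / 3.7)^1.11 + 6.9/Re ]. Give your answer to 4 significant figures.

f ≈ 0.04755

Re = ρVD/μ = 842.4·11.06·0.03025/0.0106 = 2.659e+04.
Re > 4000 → turbulent. ε/D = 0.00052/0.03025 = 0.0172; Haaland: 1/√f = -1.8 log₁₀[0.00257 + 0.00026] = 4.586, so f = 0.04755.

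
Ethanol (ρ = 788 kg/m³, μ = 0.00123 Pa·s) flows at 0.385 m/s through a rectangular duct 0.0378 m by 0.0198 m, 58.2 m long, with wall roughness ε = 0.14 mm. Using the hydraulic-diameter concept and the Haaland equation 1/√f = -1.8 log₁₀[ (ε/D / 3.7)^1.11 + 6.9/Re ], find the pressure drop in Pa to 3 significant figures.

ΔP ≈ 5350 Pa

Hydraulic diameter D_h = 4A/P = 4·(0.0378·0.0198)/(2·(0.0378+0.0198)) = 0.002994/0.1152 = 0.02599 m.
Re = ρVD_h/μ = 788·0.385·0.02599/0.00123 = 6410.
ε/D_h = 0.00014/0.02599 = 0.00539; Haaland gives 1/√f = -1.8 log₁₀[0.00071+0.00108] = 4.947, so f = 0.04087.
ΔP = f(L/D_h)(ρV²/2) = 0.04087·58.2/0.02599·58.4 = 5345 Pa.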